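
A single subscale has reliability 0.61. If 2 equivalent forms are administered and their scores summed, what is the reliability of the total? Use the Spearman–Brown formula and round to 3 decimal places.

0.758

ρ_k = kρ / (1 + (k−1)ρ) = 2·0.61 / (1 + 1·0.61) = 1.220 / 1.610 = 0.758.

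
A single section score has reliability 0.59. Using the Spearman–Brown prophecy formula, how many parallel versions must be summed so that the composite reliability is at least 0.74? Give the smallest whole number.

2

k ≥ ρ*(1−ρ₁)/(ρ₁(1−ρ*)) = 0.74·0.41 / (0.59·0.26) = 1.978.
Smallest integer k = 2.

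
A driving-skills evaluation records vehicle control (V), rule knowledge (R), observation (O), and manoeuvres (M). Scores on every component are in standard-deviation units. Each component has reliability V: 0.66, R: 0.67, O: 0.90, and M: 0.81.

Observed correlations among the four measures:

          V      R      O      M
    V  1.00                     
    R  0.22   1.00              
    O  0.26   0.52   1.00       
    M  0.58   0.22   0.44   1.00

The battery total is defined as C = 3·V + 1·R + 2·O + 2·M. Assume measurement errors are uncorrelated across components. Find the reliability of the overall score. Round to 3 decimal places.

0.873

Var(C) = 3² + 1 + 2² + 2² + 2·[3·0.22 + 6·0.26 + 6·0.58 + 2·0.52 + 2·0.22 + 4·0.44] = 18 + 17.88 = 35.88.
Under uncorrelated errors the observed covariances equal the true-score covariances, so only the own-variance terms attenuate.
True-score variance = [3²·0.66 + 0.67 + 2²·0.90 + 2²·0.81] + 17.88 = 13.45 + 17.88 = 31.33.
Reliability = 31.33 / 35.88 = 0.873.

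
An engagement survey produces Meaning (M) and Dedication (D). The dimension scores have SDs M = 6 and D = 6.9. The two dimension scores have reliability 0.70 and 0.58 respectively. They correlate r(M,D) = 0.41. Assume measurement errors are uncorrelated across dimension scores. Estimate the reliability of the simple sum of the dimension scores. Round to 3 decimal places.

0.738

Var(M+D) = 6² + 6.9² + 2·[6·6.9·0.41] = 83.61 + 33.948 = 117.558.
With uncorrelated errors the cross-covariances are all true-score covariance, so they carry over unchanged; only the diagonal terms shrink to ρᵢσᵢ².
True-score variance = [6²·0.70 + 6.9²·0.58] + 33.948 = 52.8138 + 33.948 = 86.7618.
Reliability = 86.7618 / 117.558 = 0.738.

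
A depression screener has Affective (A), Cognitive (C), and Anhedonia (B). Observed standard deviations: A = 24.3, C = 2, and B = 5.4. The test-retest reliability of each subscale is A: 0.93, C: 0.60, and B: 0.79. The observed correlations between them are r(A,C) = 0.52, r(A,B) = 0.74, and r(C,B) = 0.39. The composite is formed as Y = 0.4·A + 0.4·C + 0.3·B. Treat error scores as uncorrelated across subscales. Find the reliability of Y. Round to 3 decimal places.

Var(Y) = 0.4²·24.3² + 0.4²·2² + 0.3²·5.4² + 2·[0.16·24.3·2·0.52 + 0.12·24.3·5.4·0.74 + 0.12·2·5.4·0.39] = 97.7428 + 32.4026 = 130.145.
Because errors are independent across components, Cov(Tᵢ,Tⱼ) = Cov(Xᵢ,Xⱼ); the off-diagonal part of the true-score variance is the same as above.
True-score variance = [0.4²·24.3²·0.93 + 0.4²·2²·0.60 + 0.3²·5.4²·0.79] + 32.4026 = 90.3222 + 32.4026 = 122.725.
Reliability = 122.725 / 130.145 = 0.943.

0.943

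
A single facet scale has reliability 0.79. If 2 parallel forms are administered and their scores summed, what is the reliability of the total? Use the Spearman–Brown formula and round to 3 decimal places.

ρ_k = kρ / (1 + (k−1)ρ) = 2·0.79 / (1 + 1·0.79) = 1.580 / 1.790 = 0.883.

0.883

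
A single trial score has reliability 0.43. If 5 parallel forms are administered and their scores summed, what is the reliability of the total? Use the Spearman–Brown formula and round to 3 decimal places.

0.790

ρ_k = kρ / (1 + (k−1)ρ) = 5·0.43 / (1 + 4·0.43) = 2.150 / 2.720 = 0.790.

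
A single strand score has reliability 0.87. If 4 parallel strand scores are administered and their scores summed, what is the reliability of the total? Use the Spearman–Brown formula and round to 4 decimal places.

ρ_k = kρ / (1 + (k−1)ρ) = 4·0.87 / (1 + 3·0.87) = 3.480 / 3.610 = 0.9640.

0.9640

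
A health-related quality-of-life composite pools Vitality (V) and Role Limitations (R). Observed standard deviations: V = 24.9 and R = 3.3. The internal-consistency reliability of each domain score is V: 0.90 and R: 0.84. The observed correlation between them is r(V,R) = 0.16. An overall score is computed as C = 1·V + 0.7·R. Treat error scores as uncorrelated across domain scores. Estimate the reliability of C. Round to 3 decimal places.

Var(C) = 24.9² + 0.7²·3.3² + 2·[0.7·24.9·3.3·0.16] = 625.346 + 18.4061 = 643.752.
Under uncorrelated errors the observed covariances equal the true-score covariances, so only the own-variance terms attenuate.
True-score variance = [24.9²·0.90 + 0.7²·3.3²·0.84] + 18.4061 = 562.491 + 18.4061 = 580.897.
Reliability = 580.897 / 643.752 = 0.902.

0.902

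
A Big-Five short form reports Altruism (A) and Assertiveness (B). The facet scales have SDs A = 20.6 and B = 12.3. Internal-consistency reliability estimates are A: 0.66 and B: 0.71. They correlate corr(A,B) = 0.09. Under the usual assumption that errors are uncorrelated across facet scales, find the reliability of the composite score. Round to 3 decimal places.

0.697

Var(A+B) = 20.6² + 12.3² + 2·[20.6·12.3·0.09] = 575.65 + 45.6084 = 621.258.
Under uncorrelated errors the observed covariances equal the true-score covariances, so only the own-variance terms attenuate.
True-score variance = [20.6²·0.66 + 12.3²·0.71] + 45.6084 = 387.494 + 45.6084 = 433.102.
Reliability = 433.102 / 621.258 = 0.697.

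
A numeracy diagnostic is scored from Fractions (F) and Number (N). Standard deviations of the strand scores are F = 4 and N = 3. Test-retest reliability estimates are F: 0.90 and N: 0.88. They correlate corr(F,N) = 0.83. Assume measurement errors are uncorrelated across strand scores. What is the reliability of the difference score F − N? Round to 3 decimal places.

Var(F−N) = 4² + 3² − 2·4·3·0.83 = 25 − 19.92 = 5.08.
Because errors are independent across components, Cov(Tᵢ,Tⱼ) = Cov(Xᵢ,Xⱼ); the off-diagonal part of the true-score variance is the same as above.
True-score variance = [4²·0.90 + 3²·0.88] − 19.92 = 22.32 − 19.92 = 2.4.
Reliability = 2.4 / 5.08 = 0.472.

0.472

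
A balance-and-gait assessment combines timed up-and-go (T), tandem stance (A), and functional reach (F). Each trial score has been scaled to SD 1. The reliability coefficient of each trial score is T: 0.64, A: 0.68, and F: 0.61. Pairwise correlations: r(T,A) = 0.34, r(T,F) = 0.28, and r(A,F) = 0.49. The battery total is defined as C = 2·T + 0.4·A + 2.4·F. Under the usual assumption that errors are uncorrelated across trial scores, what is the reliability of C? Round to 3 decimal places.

0.735

Var(C) = 2² + 0.4² + 2.4² + 2·[0.8·0.34 + 4.8·0.28 + 0.96·0.49] = 9.92 + 4.1728 = 14.0928.
Under uncorrelated errors the observed covariances equal the true-score covariances, so only the own-variance terms attenuate.
True-score variance = [2²·0.64 + 0.4²·0.68 + 2.4²·0.61] + 4.1728 = 6.1824 + 4.1728 = 10.3552.
Reliability = 10.3552 / 14.0928 = 0.735.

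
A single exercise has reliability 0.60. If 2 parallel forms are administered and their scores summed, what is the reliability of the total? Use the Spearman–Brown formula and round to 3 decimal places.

0.750

ρ_k = kρ / (1 + (k−1)ρ) = 2·0.60 / (1 + 1·0.60) = 1.200 / 1.600 = 0.750.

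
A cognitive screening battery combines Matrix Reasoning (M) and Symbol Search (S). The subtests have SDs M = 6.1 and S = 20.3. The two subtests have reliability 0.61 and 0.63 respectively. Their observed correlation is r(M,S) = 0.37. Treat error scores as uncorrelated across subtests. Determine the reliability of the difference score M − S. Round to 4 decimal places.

Var(M−S) = 6.1² + 20.3² − 2·6.1·20.3·0.37 = 449.3 − 91.6342 = 357.666.
With uncorrelated errors the cross-covariances are all true-score covariance, so they carry over unchanged; only the diagonal terms shrink to ρᵢσᵢ².
True-score variance = [6.1²·0.61 + 20.3²·0.63] − 91.6342 = 282.315 − 91.6342 = 190.681.
Reliability = 190.681 / 357.666 = 0.5331.

0.5331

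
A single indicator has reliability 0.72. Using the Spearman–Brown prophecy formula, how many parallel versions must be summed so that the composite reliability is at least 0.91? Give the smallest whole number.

4

k ≥ ρ*(1−ρ₁)/(ρ₁(1−ρ*)) = 0.91·0.28 / (0.72·0.09) = 3.932.
Smallest integer k = 4.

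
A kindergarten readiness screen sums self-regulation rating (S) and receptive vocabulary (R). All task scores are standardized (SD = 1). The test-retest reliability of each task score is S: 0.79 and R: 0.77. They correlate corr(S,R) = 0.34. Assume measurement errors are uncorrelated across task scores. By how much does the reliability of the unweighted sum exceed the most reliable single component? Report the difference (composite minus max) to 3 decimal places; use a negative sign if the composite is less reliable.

Var(sum) = 2 + 0.68 = 2.68; true-score variance = 1.56 + 0.68 = 2.24; composite reliability = 0.8358.
Max component reliability = 0.7900.
Difference = 0.8358 − 0.7900 = 0.046.

0.046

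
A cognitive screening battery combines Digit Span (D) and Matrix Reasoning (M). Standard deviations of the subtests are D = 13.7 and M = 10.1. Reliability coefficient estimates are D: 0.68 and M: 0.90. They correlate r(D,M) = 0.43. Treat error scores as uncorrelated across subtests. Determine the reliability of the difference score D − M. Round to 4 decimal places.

Var(D−M) = 13.7² + 10.1² − 2·13.7·10.1·0.43 = 289.7 − 118.998 = 170.702.
With uncorrelated errors the cross-covariances are all true-score covariance, so they carry over unchanged; only the diagonal terms shrink to ρᵢσᵢ².
True-score variance = [13.7²·0.68 + 10.1²·0.90] − 118.998 = 219.438 − 118.998 = 100.44.
Reliability = 100.44 / 170.702 = 0.5884.

0.5884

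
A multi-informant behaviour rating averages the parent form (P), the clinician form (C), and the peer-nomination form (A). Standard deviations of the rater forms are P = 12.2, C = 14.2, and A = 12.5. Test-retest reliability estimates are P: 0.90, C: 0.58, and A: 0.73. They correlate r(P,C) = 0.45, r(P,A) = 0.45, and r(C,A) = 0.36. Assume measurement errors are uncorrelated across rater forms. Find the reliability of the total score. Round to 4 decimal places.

0.8472

Var(P+C+A) = 12.2² + 14.2² + 12.5² + 2·[12.2·14.2·0.45 + 12.2·12.5·0.45 + 14.2·12.5·0.36] = 506.73 + 420.966 = 927.696.
Because errors are independent across components, Cov(Tᵢ,Tⱼ) = Cov(Xᵢ,Xⱼ); the off-diagonal part of the true-score variance is the same as above.
True-score variance = [12.2²·0.90 + 14.2²·0.58 + 12.5²·0.73] + 420.966 = 364.97 + 420.966 = 785.936.
Reliability = 785.936 / 927.696 = 0.8472.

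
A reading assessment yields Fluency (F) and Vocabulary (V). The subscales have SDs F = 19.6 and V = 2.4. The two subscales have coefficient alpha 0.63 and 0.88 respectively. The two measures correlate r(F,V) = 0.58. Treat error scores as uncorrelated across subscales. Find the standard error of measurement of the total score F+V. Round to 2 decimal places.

Var(total) = 389.92 + 54.5664 = 444.486.
True-score variance = 247.09 + 54.5664 = 301.656, so reliability = 0.6787.
Error variance = 444.486 − 301.656 = 142.83; SEM = √142.83 = 11.95.

11.95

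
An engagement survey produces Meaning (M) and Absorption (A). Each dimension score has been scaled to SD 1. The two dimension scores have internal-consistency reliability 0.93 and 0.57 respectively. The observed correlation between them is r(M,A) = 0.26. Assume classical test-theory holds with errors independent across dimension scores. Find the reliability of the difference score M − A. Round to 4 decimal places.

Var(M−A) = 1 + 1 − 2·0.26 = 2 − 0.52 = 1.48.
Because errors are independent across components, Cov(Tᵢ,Tⱼ) = Cov(Xᵢ,Xⱼ); the off-diagonal part of the true-score variance is the same as above.
True-score variance = [0.93 + 0.57] − 0.52 = 1.5 − 0.52 = 0.98.
Reliability = 0.98 / 1.48 = 0.6622.

0.6622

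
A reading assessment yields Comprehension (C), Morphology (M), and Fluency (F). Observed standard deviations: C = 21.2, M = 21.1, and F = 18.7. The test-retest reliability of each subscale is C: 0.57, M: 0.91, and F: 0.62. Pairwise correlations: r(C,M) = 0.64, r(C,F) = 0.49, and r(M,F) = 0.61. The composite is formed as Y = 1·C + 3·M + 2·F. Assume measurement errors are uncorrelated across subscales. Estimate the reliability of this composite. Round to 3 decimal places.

0.903

Var(Y) = 21.2² + 3²·21.1² + 2²·18.7² + 2·[3·21.2·21.1·0.64 + 2·21.2·18.7·0.49 + 6·21.1·18.7·0.61] = 5855.09 + 5382.98 = 11238.1.
Under uncorrelated errors the observed covariances equal the true-score covariances, so only the own-variance terms attenuate.
True-score variance = [21.2²·0.57 + 3²·21.1²·0.91 + 2²·18.7²·0.62] + 5382.98 = 4769.68 + 5382.98 = 10152.7.
Reliability = 10152.7 / 11238.1 = 0.903.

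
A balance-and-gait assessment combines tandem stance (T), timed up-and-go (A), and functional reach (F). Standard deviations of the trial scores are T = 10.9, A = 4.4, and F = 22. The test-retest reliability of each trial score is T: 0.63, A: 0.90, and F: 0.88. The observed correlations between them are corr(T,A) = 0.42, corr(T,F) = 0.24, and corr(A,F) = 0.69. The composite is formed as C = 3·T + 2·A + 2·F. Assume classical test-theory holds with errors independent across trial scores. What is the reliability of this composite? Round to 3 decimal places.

0.860

Var(C) = 3²·10.9² + 2²·4.4² + 2²·22² + 2·[6·10.9·4.4·0.42 + 6·10.9·22·0.24 + 4·4.4·22·0.69] = 3082.73 + 1466.68 = 4549.41.
Under uncorrelated errors the observed covariances equal the true-score covariances, so only the own-variance terms attenuate.
True-score variance = [3²·10.9²·0.63 + 2²·4.4²·0.90 + 2²·22²·0.88] + 1466.68 = 2447.03 + 1466.68 = 3913.71.
Reliability = 3913.71 / 4549.41 = 0.860.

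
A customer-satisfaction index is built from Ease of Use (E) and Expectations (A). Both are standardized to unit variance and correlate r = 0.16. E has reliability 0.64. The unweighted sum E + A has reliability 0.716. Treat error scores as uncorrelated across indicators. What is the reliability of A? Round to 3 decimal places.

Var(E+A) = 2 + 2·0.16 = 2.320.
True-score variance = ρ_E + ρ_A + 2·0.16, so 0.716 = (0.64 + ρ_A + 0.32) / 2.320.
ρ_A = 0.716·2.320 − 0.64 − 0.32 = 0.701.

0.701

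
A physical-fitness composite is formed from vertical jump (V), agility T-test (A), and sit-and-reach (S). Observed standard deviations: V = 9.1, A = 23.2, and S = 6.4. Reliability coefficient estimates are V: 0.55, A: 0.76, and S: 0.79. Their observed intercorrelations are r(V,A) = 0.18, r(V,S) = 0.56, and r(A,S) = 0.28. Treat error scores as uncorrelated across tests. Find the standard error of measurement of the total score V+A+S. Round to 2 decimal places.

13.23

Var(total) = 662.01 + 224.381 = 886.391.
True-score variance = 486.966 + 224.381 = 711.347, so reliability = 0.8025.
Error variance = 886.391 − 711.347 = 175.044; SEM = √175.044 = 13.23.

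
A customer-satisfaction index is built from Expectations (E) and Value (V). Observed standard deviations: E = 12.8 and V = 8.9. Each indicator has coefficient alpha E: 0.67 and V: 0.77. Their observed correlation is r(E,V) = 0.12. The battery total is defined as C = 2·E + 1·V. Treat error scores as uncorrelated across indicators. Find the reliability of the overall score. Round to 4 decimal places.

Var(C) = 2²·12.8² + 8.9² + 2·[2·12.8·8.9·0.12] = 734.57 + 54.6816 = 789.252.
Under uncorrelated errors the observed covariances equal the true-score covariances, so only the own-variance terms attenuate.
True-score variance = [2²·12.8²·0.67 + 8.9²·0.77] + 54.6816 = 500.083 + 54.6816 = 554.765.
Reliability = 554.765 / 789.252 = 0.7029.

0.7029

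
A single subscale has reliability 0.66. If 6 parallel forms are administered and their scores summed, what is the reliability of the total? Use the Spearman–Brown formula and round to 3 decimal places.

0.921

ρ_k = kρ / (1 + (k−1)ρ) = 6·0.66 / (1 + 5·0.66) = 3.960 / 4.300 = 0.921.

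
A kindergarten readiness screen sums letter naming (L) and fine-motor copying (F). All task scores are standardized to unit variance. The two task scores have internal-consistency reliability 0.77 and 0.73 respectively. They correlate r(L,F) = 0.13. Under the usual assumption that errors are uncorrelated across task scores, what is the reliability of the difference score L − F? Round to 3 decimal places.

Var(L−F) = 1 + 1 − 2·0.13 = 2 − 0.26 = 1.74.
Under uncorrelated errors the observed covariances equal the true-score covariances, so only the own-variance terms attenuate.
True-score variance = [0.77 + 0.73] − 0.26 = 1.5 − 0.26 = 1.24.
Reliability = 1.24 / 1.74 = 0.713.

0.713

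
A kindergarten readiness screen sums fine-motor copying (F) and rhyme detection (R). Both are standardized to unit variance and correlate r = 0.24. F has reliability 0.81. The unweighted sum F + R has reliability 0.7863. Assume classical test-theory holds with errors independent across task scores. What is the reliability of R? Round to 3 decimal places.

0.660

Var(F+R) = 2 + 2·0.24 = 2.480.
True-score variance = ρ_F + ρ_R + 2·0.24, so 0.7863 = (0.81 + ρ_R + 0.48) / 2.480.
ρ_R = 0.7863·2.480 − 0.81 − 0.48 = 0.660.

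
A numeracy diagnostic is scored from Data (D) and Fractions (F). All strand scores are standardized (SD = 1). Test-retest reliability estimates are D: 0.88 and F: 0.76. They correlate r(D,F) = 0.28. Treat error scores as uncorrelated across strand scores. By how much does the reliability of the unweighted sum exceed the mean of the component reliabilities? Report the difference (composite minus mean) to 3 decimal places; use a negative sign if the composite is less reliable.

0.039

Var(sum) = 2 + 0.56 = 2.56; true-score variance = 1.64 + 0.56 = 2.2; composite reliability = 0.8594.
Mean component reliability = 0.8200.
Difference = 0.8594 − 0.8200 = 0.039.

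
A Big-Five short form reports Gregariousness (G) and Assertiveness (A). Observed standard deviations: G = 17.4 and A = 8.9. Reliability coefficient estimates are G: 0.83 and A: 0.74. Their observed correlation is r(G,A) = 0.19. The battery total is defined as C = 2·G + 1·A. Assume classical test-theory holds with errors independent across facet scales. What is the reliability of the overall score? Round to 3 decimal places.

0.839

Var(C) = 2²·17.4² + 8.9² + 2·[2·17.4·8.9·0.19] = 1290.25 + 117.694 = 1407.94.
Because errors are independent across components, Cov(Tᵢ,Tⱼ) = Cov(Xᵢ,Xⱼ); the off-diagonal part of the true-score variance is the same as above.
True-score variance = [2²·17.4²·0.83 + 8.9²·0.74] + 117.694 = 1063.78 + 117.694 = 1181.47.
Reliability = 1181.47 / 1407.94 = 0.839.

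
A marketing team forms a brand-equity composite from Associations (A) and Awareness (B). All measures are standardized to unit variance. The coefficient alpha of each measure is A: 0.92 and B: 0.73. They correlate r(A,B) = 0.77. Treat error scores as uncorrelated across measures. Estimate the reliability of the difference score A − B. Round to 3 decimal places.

0.239

Var(A−B) = 1 + 1 − 2·0.77 = 2 − 1.54 = 0.46.
With uncorrelated errors the cross-covariances are all true-score covariance, so they carry over unchanged; only the diagonal terms shrink to ρᵢσᵢ².
True-score variance = [0.92 + 0.73] − 1.54 = 1.65 − 1.54 = 0.11.
Reliability = 0.11 / 0.46 = 0.239.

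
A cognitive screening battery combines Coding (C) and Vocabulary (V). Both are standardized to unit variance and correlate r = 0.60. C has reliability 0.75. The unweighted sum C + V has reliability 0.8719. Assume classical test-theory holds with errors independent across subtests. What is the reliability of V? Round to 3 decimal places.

0.840

Var(C+V) = 2 + 2·0.60 = 3.200.
True-score variance = ρ_C + ρ_V + 2·0.60, so 0.8719 = (0.75 + ρ_V + 1.20) / 3.200.
ρ_V = 0.8719·3.200 − 0.75 − 1.20 = 0.840.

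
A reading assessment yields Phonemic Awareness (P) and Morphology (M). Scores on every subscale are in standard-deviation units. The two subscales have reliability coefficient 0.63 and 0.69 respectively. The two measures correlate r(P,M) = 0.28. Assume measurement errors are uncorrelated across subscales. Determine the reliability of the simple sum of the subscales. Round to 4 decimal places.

Var(P+M) = 2 + 2·[0.28] = 2 + 0.56 = 2.56.
With uncorrelated errors the cross-covariances are all true-score covariance, so they carry over unchanged; only the diagonal terms shrink to ρᵢσᵢ².
True-score variance = [0.63 + 0.69] + 0.56 = 1.32 + 0.56 = 1.88.
Reliability = 1.88 / 2.56 = 0.7344.

0.7344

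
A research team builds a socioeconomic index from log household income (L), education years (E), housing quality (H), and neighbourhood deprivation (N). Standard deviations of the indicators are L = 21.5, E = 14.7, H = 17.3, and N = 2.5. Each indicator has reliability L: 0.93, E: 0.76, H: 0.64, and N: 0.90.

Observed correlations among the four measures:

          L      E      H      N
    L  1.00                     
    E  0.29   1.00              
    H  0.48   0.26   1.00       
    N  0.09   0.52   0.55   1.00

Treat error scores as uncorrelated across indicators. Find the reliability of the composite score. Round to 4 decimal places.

Var(L+E+H+N) = 21.5² + 14.7² + 17.3² + 2.5² + 2·[21.5·14.7·0.29 + 21.5·17.3·0.48 + 21.5·2.5·0.09 + 14.7·17.3·0.26 + 14.7·2.5·0.52 + 17.3·2.5·0.55] = 983.88 + 768.092 = 1751.97.
Because errors are independent across components, Cov(Tᵢ,Tⱼ) = Cov(Xᵢ,Xⱼ); the off-diagonal part of the true-score variance is the same as above.
True-score variance = [21.5²·0.93 + 14.7²·0.76 + 17.3²·0.64 + 2.5²·0.90] + 768.092 = 791.292 + 768.092 = 1559.38.
Reliability = 1559.38 / 1751.97 = 0.8901.

0.8901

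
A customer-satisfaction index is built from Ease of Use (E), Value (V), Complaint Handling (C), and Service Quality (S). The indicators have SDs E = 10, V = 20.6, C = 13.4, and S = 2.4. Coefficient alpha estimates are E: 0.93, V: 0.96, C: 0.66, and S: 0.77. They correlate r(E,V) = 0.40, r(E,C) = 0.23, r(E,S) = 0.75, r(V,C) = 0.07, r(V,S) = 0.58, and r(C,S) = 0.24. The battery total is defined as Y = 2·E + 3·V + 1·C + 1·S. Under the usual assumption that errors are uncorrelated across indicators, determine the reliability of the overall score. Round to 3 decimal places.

0.959

Var(Y) = 2²·10² + 3²·20.6² + 13.4² + 2.4² + 2·[6·10·20.6·0.40 + 2·10·13.4·0.23 + 2·10·2.4·0.75 + 3·20.6·13.4·0.07 + 3·20.6·2.4·0.58 + 13.4·2.4·0.24] = 4404.56 + 1487.5 = 5892.06.
Because errors are independent across components, Cov(Tᵢ,Tⱼ) = Cov(Xᵢ,Xⱼ); the off-diagonal part of the true-score variance is the same as above.
True-score variance = [2²·10²·0.93 + 3²·20.6²·0.96 + 13.4²·0.66 + 2.4²·0.77] + 1487.5 = 4161.42 + 1487.5 = 5648.92.
Reliability = 5648.92 / 5892.06 = 0.959.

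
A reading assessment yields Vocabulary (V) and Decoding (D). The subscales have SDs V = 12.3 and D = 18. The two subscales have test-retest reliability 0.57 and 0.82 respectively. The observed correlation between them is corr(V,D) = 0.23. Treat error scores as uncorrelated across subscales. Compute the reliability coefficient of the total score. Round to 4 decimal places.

Var(V+D) = 12.3² + 18² + 2·[12.3·18·0.23] = 475.29 + 101.844 = 577.134.
With uncorrelated errors the cross-covariances are all true-score covariance, so they carry over unchanged; only the diagonal terms shrink to ρᵢσᵢ².
True-score variance = [12.3²·0.57 + 18²·0.82] + 101.844 = 351.915 + 101.844 = 453.759.
Reliability = 453.759 / 577.134 = 0.7862.

0.7862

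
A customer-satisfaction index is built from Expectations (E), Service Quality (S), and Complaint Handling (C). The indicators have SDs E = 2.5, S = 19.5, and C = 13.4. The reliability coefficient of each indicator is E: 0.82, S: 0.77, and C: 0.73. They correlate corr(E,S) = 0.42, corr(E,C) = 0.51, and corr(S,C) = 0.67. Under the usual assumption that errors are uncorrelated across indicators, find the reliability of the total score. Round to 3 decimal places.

Var(E+S+C) = 2.5² + 19.5² + 13.4² + 2·[2.5·19.5·0.42 + 2.5·13.4·0.51 + 19.5·13.4·0.67] = 566.06 + 425.262 = 991.322.
Because errors are independent across components, Cov(Tᵢ,Tⱼ) = Cov(Xᵢ,Xⱼ); the off-diagonal part of the true-score variance is the same as above.
True-score variance = [2.5²·0.82 + 19.5²·0.77 + 13.4²·0.73] + 425.262 = 428.996 + 425.262 = 854.258.
Reliability = 854.258 / 991.322 = 0.862.

0.862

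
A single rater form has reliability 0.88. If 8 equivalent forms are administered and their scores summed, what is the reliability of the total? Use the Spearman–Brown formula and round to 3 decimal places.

ρ_k = kρ / (1 + (k−1)ρ) = 8·0.88 / (1 + 7·0.88) = 7.040 / 7.160 = 0.983.

0.983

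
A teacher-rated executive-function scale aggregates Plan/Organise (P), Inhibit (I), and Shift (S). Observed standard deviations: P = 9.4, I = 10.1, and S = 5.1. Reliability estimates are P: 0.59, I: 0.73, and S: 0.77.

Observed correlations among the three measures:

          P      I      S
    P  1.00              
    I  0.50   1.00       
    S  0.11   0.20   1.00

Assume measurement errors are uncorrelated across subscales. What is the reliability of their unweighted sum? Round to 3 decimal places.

Var(P+I+S) = 9.4² + 10.1² + 5.1² + 2·[9.4·10.1·0.50 + 9.4·5.1·0.11 + 10.1·5.1·0.20] = 216.38 + 126.091 = 342.471.
Because errors are independent across components, Cov(Tᵢ,Tⱼ) = Cov(Xᵢ,Xⱼ); the off-diagonal part of the true-score variance is the same as above.
True-score variance = [9.4²·0.59 + 10.1²·0.73 + 5.1²·0.77] + 126.091 = 146.627 + 126.091 = 272.718.
Reliability = 272.718 / 342.471 = 0.796.

0.796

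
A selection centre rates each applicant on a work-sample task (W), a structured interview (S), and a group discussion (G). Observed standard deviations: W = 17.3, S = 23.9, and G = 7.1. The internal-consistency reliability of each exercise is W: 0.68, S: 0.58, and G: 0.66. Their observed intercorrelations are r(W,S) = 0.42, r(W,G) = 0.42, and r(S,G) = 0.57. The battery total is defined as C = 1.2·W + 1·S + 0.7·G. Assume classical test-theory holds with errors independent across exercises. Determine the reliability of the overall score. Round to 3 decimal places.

Var(C) = 1.2²·17.3² + 23.9² + 0.7²·7.1² + 2·[1.2·17.3·23.9·0.42 + 0.84·17.3·7.1·0.42 + 0.7·23.9·7.1·0.57] = 1026.89 + 638.859 = 1665.75.
With uncorrelated errors the cross-covariances are all true-score covariance, so they carry over unchanged; only the diagonal terms shrink to ρᵢσᵢ².
True-score variance = [1.2²·17.3²·0.68 + 23.9²·0.58 + 0.7²·7.1²·0.66] + 638.859 = 640.669 + 638.859 = 1279.53.
Reliability = 1279.53 / 1665.75 = 0.768.

0.768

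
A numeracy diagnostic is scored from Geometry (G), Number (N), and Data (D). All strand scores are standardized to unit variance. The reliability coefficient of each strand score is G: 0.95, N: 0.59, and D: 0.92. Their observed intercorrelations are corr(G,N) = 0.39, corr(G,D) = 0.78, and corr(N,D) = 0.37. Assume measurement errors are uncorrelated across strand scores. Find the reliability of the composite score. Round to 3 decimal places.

0.911

Var(G+N+D) = 3 + 2·[0.39 + 0.78 + 0.37] = 3 + 3.08 = 6.08.
Because errors are independent across components, Cov(Tᵢ,Tⱼ) = Cov(Xᵢ,Xⱼ); the off-diagonal part of the true-score variance is the same as above.
True-score variance = [0.95 + 0.59 + 0.92] + 3.08 = 2.46 + 3.08 = 5.54.
Reliability = 5.54 / 6.08 = 0.911.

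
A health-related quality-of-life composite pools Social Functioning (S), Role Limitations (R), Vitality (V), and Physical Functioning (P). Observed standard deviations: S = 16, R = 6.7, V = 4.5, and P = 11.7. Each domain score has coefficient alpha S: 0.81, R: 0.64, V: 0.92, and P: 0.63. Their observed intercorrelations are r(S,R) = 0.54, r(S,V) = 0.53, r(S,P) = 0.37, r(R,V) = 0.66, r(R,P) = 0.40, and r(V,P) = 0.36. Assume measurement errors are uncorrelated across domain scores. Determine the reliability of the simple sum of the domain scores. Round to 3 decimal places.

0.874

Var(S+R+V+P) = 16² + 6.7² + 4.5² + 11.7² + 2·[16·6.7·0.54 + 16·4.5·0.53 + 16·11.7·0.37 + 6.7·4.5·0.66 + 6.7·11.7·0.40 + 4.5·11.7·0.36] = 458.03 + 471.042 = 929.072.
Under uncorrelated errors the observed covariances equal the true-score covariances, so only the own-variance terms attenuate.
True-score variance = [16²·0.81 + 6.7²·0.64 + 4.5²·0.92 + 11.7²·0.63] + 471.042 = 340.96 + 471.042 = 812.002.
Reliability = 812.002 / 929.072 = 0.874.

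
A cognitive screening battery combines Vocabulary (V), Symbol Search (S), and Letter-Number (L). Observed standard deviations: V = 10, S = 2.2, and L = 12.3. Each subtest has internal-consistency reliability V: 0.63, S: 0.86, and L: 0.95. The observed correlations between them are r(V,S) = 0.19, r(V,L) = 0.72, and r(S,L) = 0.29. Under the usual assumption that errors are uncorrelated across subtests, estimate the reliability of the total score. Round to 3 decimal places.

Var(V+S+L) = 10² + 2.2² + 12.3² + 2·[10·2.2·0.19 + 10·12.3·0.72 + 2.2·12.3·0.29] = 256.13 + 201.175 = 457.305.
Under uncorrelated errors the observed covariances equal the true-score covariances, so only the own-variance terms attenuate.
True-score variance = [10²·0.63 + 2.2²·0.86 + 12.3²·0.95] + 201.175 = 210.888 + 201.175 = 412.063.
Reliability = 412.063 / 457.305 = 0.901.

0.901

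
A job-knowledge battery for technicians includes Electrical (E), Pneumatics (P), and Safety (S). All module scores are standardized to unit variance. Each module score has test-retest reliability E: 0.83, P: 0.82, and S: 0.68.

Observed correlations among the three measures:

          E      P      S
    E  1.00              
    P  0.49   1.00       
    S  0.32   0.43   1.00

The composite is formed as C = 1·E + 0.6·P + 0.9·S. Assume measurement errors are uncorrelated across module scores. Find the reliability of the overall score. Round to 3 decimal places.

Var(C) = 1 + 0.6² + 0.9² + 2·[0.6·0.49 + 0.9·0.32 + 0.54·0.43] = 2.17 + 1.6284 = 3.7984.
Under uncorrelated errors the observed covariances equal the true-score covariances, so only the own-variance terms attenuate.
True-score variance = [0.83 + 0.6²·0.82 + 0.9²·0.68] + 1.6284 = 1.676 + 1.6284 = 3.3044.
Reliability = 3.3044 / 3.7984 = 0.870.

0.870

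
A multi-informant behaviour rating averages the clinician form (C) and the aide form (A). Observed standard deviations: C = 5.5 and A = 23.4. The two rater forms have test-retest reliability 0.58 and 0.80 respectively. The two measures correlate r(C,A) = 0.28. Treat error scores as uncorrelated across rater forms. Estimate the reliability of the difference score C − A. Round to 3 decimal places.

0.758

Var(C−A) = 5.5² + 23.4² − 2·5.5·23.4·0.28 = 577.81 − 72.072 = 505.738.
Under uncorrelated errors the observed covariances equal the true-score covariances, so only the own-variance terms attenuate.
True-score variance = [5.5²·0.58 + 23.4²·0.80] − 72.072 = 455.593 − 72.072 = 383.521.
Reliability = 383.521 / 505.738 = 0.758.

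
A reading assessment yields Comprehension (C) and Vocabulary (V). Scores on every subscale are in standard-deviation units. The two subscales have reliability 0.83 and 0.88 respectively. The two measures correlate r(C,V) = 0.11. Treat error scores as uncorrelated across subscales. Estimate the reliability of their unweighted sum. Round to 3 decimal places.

0.869

Var(C+V) = 2 + 2·[0.11] = 2 + 0.22 = 2.22.
With uncorrelated errors the cross-covariances are all true-score covariance, so they carry over unchanged; only the diagonal terms shrink to ρᵢσᵢ².
True-score variance = [0.83 + 0.88] + 0.22 = 1.71 + 0.22 = 1.93.
Reliability = 1.93 / 2.22 = 0.869.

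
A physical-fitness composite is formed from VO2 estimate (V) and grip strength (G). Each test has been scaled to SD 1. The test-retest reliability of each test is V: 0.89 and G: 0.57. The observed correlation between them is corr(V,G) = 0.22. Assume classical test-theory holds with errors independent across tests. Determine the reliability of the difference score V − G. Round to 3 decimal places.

Var(V−G) = 1 + 1 − 2·0.22 = 2 − 0.44 = 1.56.
Because errors are independent across components, Cov(Tᵢ,Tⱼ) = Cov(Xᵢ,Xⱼ); the off-diagonal part of the true-score variance is the same as above.
True-score variance = [0.89 + 0.57] − 0.44 = 1.46 − 0.44 = 1.02.
Reliability = 1.02 / 1.56 = 0.654.

0.654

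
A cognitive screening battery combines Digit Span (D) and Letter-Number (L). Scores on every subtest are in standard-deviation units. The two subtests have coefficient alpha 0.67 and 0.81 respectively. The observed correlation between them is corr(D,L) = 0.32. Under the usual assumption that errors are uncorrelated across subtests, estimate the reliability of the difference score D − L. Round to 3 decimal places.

Var(D−L) = 1 + 1 − 2·0.32 = 2 − 0.64 = 1.36.
With uncorrelated errors the cross-covariances are all true-score covariance, so they carry over unchanged; only the diagonal terms shrink to ρᵢσᵢ².
True-score variance = [0.67 + 0.81] − 0.64 = 1.48 − 0.64 = 0.84.
Reliability = 0.84 / 1.36 = 0.618.

0.618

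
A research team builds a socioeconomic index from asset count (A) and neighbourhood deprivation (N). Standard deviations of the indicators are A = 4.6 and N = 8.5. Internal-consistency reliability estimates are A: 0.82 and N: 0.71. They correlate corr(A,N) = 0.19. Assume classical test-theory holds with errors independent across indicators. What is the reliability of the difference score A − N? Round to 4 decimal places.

0.6848

Var(A−N) = 4.6² + 8.5² − 2·4.6·8.5·0.19 = 93.41 − 14.858 = 78.552.
With uncorrelated errors the cross-covariances are all true-score covariance, so they carry over unchanged; only the diagonal terms shrink to ρᵢσᵢ².
True-score variance = [4.6²·0.82 + 8.5²·0.71] − 14.858 = 68.6487 − 14.858 = 53.7907.
Reliability = 53.7907 / 78.552 = 0.6848.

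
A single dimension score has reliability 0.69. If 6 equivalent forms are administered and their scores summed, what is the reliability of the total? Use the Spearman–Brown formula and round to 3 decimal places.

ρ_k = kρ / (1 + (k−1)ρ) = 6·0.69 / (1 + 5·0.69) = 4.140 / 4.450 = 0.930.

0.930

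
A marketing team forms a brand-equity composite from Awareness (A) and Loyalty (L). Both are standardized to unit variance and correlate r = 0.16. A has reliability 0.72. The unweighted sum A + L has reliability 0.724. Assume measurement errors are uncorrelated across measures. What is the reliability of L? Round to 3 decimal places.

Var(A+L) = 2 + 2·0.16 = 2.320.
True-score variance = ρ_A + ρ_L + 2·0.16, so 0.724 = (0.72 + ρ_L + 0.32) / 2.320.
ρ_L = 0.724·2.320 − 0.72 − 0.32 = 0.640.

0.640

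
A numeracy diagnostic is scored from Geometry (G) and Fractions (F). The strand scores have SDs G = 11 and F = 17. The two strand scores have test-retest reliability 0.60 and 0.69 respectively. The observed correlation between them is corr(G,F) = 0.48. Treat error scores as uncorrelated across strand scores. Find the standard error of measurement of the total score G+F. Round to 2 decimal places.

11.75

Var(total) = 410 + 179.52 = 589.52.
True-score variance = 272.01 + 179.52 = 451.53, so reliability = 0.7659.
Error variance = 589.52 − 451.53 = 137.99; SEM = √137.99 = 11.75.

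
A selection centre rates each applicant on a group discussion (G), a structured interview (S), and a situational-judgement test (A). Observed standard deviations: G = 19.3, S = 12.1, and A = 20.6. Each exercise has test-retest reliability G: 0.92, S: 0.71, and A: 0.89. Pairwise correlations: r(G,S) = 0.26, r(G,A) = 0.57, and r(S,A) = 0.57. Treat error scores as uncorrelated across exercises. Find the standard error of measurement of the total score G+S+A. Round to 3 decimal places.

10.906

Var(total) = 943.26 + 858.833 = 1802.09.
True-score variance = 824.322 + 858.833 = 1683.16, so reliability = 0.9340.
Error variance = 1802.09 − 1683.16 = 118.938; SEM = √118.938 = 10.906.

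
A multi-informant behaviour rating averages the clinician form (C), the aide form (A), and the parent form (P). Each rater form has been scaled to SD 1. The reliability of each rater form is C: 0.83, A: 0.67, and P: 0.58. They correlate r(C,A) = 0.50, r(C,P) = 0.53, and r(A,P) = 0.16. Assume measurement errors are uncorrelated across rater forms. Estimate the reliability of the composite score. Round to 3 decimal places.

0.829

Var(C+A+P) = 3 + 2·[0.50 + 0.53 + 0.16] = 3 + 2.38 = 5.38.
Because errors are independent across components, Cov(Tᵢ,Tⱼ) = Cov(Xᵢ,Xⱼ); the off-diagonal part of the true-score variance is the same as above.
True-score variance = [0.83 + 0.67 + 0.58] + 2.38 = 2.08 + 2.38 = 4.46.
Reliability = 4.46 / 5.38 = 0.829.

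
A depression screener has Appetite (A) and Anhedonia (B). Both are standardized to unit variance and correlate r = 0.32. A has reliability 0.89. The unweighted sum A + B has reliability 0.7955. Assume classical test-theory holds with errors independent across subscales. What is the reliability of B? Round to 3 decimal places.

Var(A+B) = 2 + 2·0.32 = 2.640.
True-score variance = ρ_A + ρ_B + 2·0.32, so 0.7955 = (0.89 + ρ_B + 0.64) / 2.640.
ρ_B = 0.7955·2.640 − 0.89 − 0.64 = 0.570.

0.570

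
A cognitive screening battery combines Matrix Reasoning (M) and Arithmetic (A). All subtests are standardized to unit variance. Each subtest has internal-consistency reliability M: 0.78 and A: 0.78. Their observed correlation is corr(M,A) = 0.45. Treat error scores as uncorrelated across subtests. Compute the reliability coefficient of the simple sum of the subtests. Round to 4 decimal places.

Var(M+A) = 2 + 2·[0.45] = 2 + 0.9 = 2.9.
With uncorrelated errors the cross-covariances are all true-score covariance, so they carry over unchanged; only the diagonal terms shrink to ρᵢσᵢ².
True-score variance = [0.78 + 0.78] + 0.9 = 1.56 + 0.9 = 2.46.
Reliability = 2.46 / 2.9 = 0.8483.

0.8483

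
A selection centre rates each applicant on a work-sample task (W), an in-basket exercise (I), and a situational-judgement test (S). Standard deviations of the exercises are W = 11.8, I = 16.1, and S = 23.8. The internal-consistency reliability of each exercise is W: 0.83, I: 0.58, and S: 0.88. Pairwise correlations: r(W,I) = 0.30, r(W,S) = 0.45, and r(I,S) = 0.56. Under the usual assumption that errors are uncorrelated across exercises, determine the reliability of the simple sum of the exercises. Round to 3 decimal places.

Var(W+I+S) = 11.8² + 16.1² + 23.8² + 2·[11.8·16.1·0.30 + 11.8·23.8·0.45 + 16.1·23.8·0.56] = 964.89 + 795.906 = 1760.8.
With uncorrelated errors the cross-covariances are all true-score covariance, so they carry over unchanged; only the diagonal terms shrink to ρᵢσᵢ².
True-score variance = [11.8²·0.83 + 16.1²·0.58 + 23.8²·0.88] + 795.906 = 764.378 + 795.906 = 1560.28.
Reliability = 1560.28 / 1760.8 = 0.886.

0.886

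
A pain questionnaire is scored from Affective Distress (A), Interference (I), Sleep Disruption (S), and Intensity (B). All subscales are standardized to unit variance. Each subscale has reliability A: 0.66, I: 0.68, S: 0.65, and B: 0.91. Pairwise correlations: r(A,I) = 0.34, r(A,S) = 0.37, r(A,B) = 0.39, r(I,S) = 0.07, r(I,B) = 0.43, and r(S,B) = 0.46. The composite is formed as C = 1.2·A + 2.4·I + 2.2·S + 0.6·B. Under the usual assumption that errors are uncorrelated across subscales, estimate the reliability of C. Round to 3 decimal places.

Var(C) = 1.2² + 2.4² + 2.2² + 0.6² + 2·[2.88·0.34 + 2.64·0.37 + 0.72·0.39 + 5.28·0.07 + 1.44·0.43 + 1.32·0.46] = 12.4 + 7.6656 = 20.0656.
Under uncorrelated errors the observed covariances equal the true-score covariances, so only the own-variance terms attenuate.
True-score variance = [1.2²·0.66 + 2.4²·0.68 + 2.2²·0.65 + 0.6²·0.91] + 7.6656 = 8.3408 + 7.6656 = 16.0064.
Reliability = 16.0064 / 20.0656 = 0.798.

0.798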